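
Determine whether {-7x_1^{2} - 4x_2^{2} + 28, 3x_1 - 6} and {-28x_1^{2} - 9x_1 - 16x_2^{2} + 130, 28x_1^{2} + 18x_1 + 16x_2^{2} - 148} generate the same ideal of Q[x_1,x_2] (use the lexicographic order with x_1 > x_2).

For a fixed monomial order, each ideal has a unique reduced Gröbner basis; comparing bases decides equality.
Buchberger on the first generating set:
f_1 = -7x_1^{2} - 4x_2^{2} + 28, LT = x_1^{2}.
f_2 = 3x_1 - 6, LT = x_1.

S(f_1,f_2): lcm = x_1^{2}. S = 2x_1 + \tfrac{4}{7}x_2^{2} - 4.
  reduce S modulo (f_1, f_2):
  remainder \tfrac{4}{7}x_2^{2} ≠ 0; add g_3 = \tfrac{4}{7}x_2^{2} to the basis.

The other S-polynomials (S(f_1,g_3), S(f_2,g_3)) all reduce to 0 modulo the current basis, so we have a Gröbner basis.
Inter-reduce: drop elements whose leading term is divisible by another's, tail-reduce, and make monic.
Reduced Gröbner basis: {x_1 - 2, x_2^{2}}.

Buchberger on the second generating set:
h_1 = -28x_1^{2} - 9x_1 - 16x_2^{2} + 130, LT = x_1^{2}.
h_2 = 28x_1^{2} + 18x_1 + 16x_2^{2} - 148, LT = x_1^{2}.

S(h_1,h_2): lcm = x_1^{2}. S = -\tfrac{9}{28}x_1 + \tfrac{9}{14}.
  reduce S modulo (h_1, h_2):
  remainder -\tfrac{9}{28}x_1 + \tfrac{9}{14} ≠ 0; add k_3 = -\tfrac{9}{28}x_1 + \tfrac{9}{14} to the basis.

S(h_1,k_3): lcm = x_1^{2}. S = \tfrac{65}{28}x_1 + \tfrac{4}{7}x_2^{2} - \tfrac{65}{14}.
  reduce S modulo (h_1, h_2, k_3):
  remainder \tfrac{4}{7}x_2^{2} ≠ 0; add k_4 = \tfrac{4}{7}x_2^{2} to the basis.

The other S-polynomials (S(h_2,k_3), S(h_1,k_4), S(h_2,k_4), S(k_3,k_4)) all reduce to 0 modulo the current basis, so we have a Gröbner basis.
Inter-reduce: drop elements whose leading term is divisible by another's, tail-reduce, and make monic.
Reduced Gröbner basis: {x_1 - 2, x_2^{2}}.

These coincide, so the ideals are equal.

Yes, the ideals are equal.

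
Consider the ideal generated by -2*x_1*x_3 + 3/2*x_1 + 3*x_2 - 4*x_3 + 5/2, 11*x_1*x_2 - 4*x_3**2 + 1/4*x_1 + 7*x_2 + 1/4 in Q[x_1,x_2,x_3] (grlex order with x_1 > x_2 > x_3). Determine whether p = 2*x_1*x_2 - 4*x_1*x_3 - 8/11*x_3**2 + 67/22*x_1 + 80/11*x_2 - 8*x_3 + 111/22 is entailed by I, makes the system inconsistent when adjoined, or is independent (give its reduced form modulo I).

2*x_1*x_2 - 4*x_1*x_3 - 8/11*x_3**2 + 67/22*x_1 + 80/11*x_2 - 8*x_3 + 111/22 lies in I (it reduces to 0).

First compute the reduced Gröbner basis of I by Buchberger's algorithm.
f_1 = -2*x_1*x_3 + 3/2*x_1 + 3*x_2 - 4*x_3 + 5/2, LT = x_1*x_3.
f_2 = 11*x_1*x_2 - 4*x_3**2 + 1/4*x_1 + 7*x_2 + 1/4, LT = x_1*x_2.

S(f_1,f_2): lcm = x_1*x_2*x_3. S = 4/11*x_3**3 - 3/4*x_1*x_2 - 1/44*x_1*x_3 - 3/2*x_2**2 + 15/11*x_2*x_3 - 5/4*x_2 - 1/44*x_3.
  leading term x_3**3: no divisor's leading term divides it; move 4/11*x_3**3 to the remainder.
  leading term x_1*x_2: subtract (-3/44)·f_2 from -3/4*x_1*x_2 - 1/44*x_1*x_3 - 3/2*x_2**2 + 15/11*x_2*x_3 - 5/4*x_2 - 1/44*x_3 → -1/44*x_1*x_3 - 3/2*x_2**2 + 15/11*x_2*x_3 - 3/11*x_3**2 + 3/176*x_1 - 17/22*x_2 - 1/44*x_3 + 3/176
  leading term x_1*x_3: subtract (1/88)·f_1 from -1/44*x_1*x_3 - 3/2*x_2**2 + 15/11*x_2*x_3 - 3/11*x_3**2 + 3/176*x_1 - 17/22*x_2 - 1/44*x_3 + 3/176 → -3/2*x_2**2 + 15/11*x_2*x_3 - 3/11*x_3**2 - 71/88*x_2 + 1/44*x_3 - 1/88
  leading term x_2**2: no divisor's leading term divides it; move -3/2*x_2**2 to the remainder.
  leading term x_2*x_3: no divisor's leading term divides it; move 15/11*x_2*x_3 to the remainder.
  leading term x_3**2: no divisor's leading term divides it; move -3/11*x_3**2 to the remainder.
  leading term x_2: no divisor's leading term divides it; move -71/88*x_2 to the remainder.
  leading term x_3: no divisor's leading term divides it; move 1/44*x_3 to the remainder.
  leading term 1: no divisor's leading term divides it; move -1/88 to the remainder.
  remainder 4/11*x_3**3 - 3/2*x_2**2 + 15/11*x_2*x_3 - 3/11*x_3**2 - 71/88*x_2 + 1/44*x_3 - 1/88 ≠ 0; add h_3 = 4/11*x_3**3 - 3/2*x_2**2 + 15/11*x_2*x_3 - 3/11*x_3**2 - 71/88*x_2 + 1/44*x_3 - 1/88 to the basis.

The other S-polynomials (S(f_1,h_3), S(f_2,h_3)) all reduce to 0 modulo the current basis, so we have a Gröbner basis.
Inter-reduce: drop elements whose leading term is divisible by another's, tail-reduce, and make monic.
Reduced Gröbner basis: {x_3**3 - 33/8*x_2**2 + 15/4*x_2*x_3 - 3/4*x_3**2 - 71/32*x_2 + 1/16*x_3 - 1/32, x_1*x_2 - 4/11*x_3**2 + 1/44*x_1 + 7/11*x_2 + 1/44, x_1*x_3 - 3/4*x_1 - 3/2*x_2 + 2*x_3 - 5/4}.
Label its elements g_1 = x_3**3 - 33/8*x_2**2 + 15/4*x_2*x_3 - 3/4*x_3**2 - 71/32*x_2 + 1/16*x_3 - 1/32, g_2 = x_1*x_2 - 4/11*x_3**2 + 1/44*x_1 + 7/11*x_2 + 1/44, g_3 = x_1*x_3 - 3/4*x_1 - 3/2*x_2 + 2*x_3 - 5/4.

Reduce p = 2*x_1*x_2 - 4*x_1*x_3 - 8/11*x_3**2 + 67/22*x_1 + 80/11*x_2 - 8*x_3 + 111/22 modulo G:
  leading term x_1*x_2: subtract (2)·g_2 from 2*x_1*x_2 - 4*x_1*x_3 - 8/11*x_3**2 + 67/22*x_1 + 80/11*x_2 - 8*x_3 + 111/22 → -4*x_1*x_3 + 3*x_1 + 6*x_2 - 8*x_3 + 5
  leading term x_1*x_3: subtract (-4)·g_3 from -4*x_1*x_3 + 3*x_1 + 6*x_2 - 8*x_3 + 5 → 0
  normal form = 0.
Since the normal form is 0, p ∈ I.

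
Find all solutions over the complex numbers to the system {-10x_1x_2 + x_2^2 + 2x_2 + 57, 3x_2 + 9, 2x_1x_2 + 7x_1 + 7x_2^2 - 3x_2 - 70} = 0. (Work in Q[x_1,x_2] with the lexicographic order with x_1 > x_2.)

{(-2, -3)}

Compute a lex Gröbner basis by Buchberger's algorithm.
f_1 = -10x_1x_2 + x_2^2 + 2x_2 + 57, LT = x_1x_2.
f_2 = 3x_2 + 9, LT = x_2.
f_3 = 2x_1x_2 + 7x_1 + 7x_2^2 - 3x_2 - 70, LT = x_1x_2.

S(f_1,f_2): lcm = x_1x_2. S = -3x_1 - 1/10x_2^2 - 1/5x_2 - 57/10.
  leading term x_1: no divisor's leading term divides it; move -3x_1 to the remainder.
  leading term x_2^2: subtract (-1/30x_2)·f_2 from -1/10x_2^2 - 1/5x_2 - 57/10 → 1/10x_2 - 57/10
  leading term x_2: subtract (1/30)·f_2 from 1/10x_2 - 57/10 → -6
  leading term 1: no divisor's leading term divides it; move -6 to the remainder.
  remainder -3x_1 - 6 ≠ 0; add h_4 = -3x_1 - 6 to the basis.

The other S-polynomials (S(f_1,f_3), S(f_2,f_3), S(f_1,h_4), S(f_2,h_4), S(f_3,h_4)) all reduce to 0 modulo the current basis, so we have a Gröbner basis.
Inter-reduce: drop elements whose leading term is divisible by another's, tail-reduce, and make monic.
Reduced Gröbner basis: {x_1 + 2, x_2 + 3}.

Since the basis is lex-ordered, x_2 + 3 is univariate in x_2. Its roots are {-3}. Back-substituting each root into the other basis elements fixes the other coordinates.
  x_2 = -3: the earlier basis element becomes x_1 + 2 = 0, giving x_1 = -2 — point (-2, -3).
This is the nonlinear analogue of row-reducing a linear system.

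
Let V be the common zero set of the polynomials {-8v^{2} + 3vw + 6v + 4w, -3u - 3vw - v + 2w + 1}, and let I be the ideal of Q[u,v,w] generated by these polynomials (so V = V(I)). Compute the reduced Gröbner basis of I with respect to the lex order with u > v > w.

G = {u + vw + \tfrac{1}{3}v - \tfrac{2}{3}w - \tfrac{1}{3}, v^{2} - \tfrac{3}{8}vw - \tfrac{3}{4}v - \tfrac{1}{2}w}

f_1 = -8v^{2} + 3vw + 6v + 4w, LT = v^{2}.
f_2 = -3u - 3vw - v + 2w + 1, LT = u.

The S-polynomials (S(f_1,f_2)) all reduce to 0 modulo the current basis, so we have a Gröbner basis.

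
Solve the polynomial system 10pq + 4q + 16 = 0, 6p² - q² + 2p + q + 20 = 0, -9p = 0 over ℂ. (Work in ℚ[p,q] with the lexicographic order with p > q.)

Compute a lex Gröbner basis by Buchberger's algorithm.
f_1 = 10pq + 4q + 16, LT = pq.
f_2 = 6p² + 2p - q² + q + 20, LT = p².
f_3 = -9p, LT = p.

S(f_1,f_2): lcm = p²q. S = 1/15pq + 8/5p + ⅙q³ - ⅙q² - 10/3q.
  leading term pq: subtract (1/150)·f_1 from 1/15pq + 8/5p + ⅙q³ - ⅙q² - 10/3q → 8/5p + ⅙q³ - ⅙q² - 84/25q - 8/75
  leading term p: subtract (-8/45)·f_3 from 8/5p + ⅙q³ - ⅙q² - 84/25q - 8/75 → ⅙q³ - ⅙q² - 84/25q - 8/75
  leading term q³: no divisor's leading term divides it; move ⅙q³ to the remainder.
  leading term q²: no divisor's leading term divides it; move -⅙q² to the remainder.
  leading term q: no divisor's leading term divides it; move -84/25q to the remainder.
  leading term 1: no divisor's leading term divides it; move -8/75 to the remainder.
  remainder ⅙q³ - ⅙q² - 84/25q - 8/75 ≠ 0; add h_4 = ⅙q³ - ⅙q² - 84/25q - 8/75 to the basis.

S(f_1,f_3): lcm = pq. S = ⅖q + 8/5.
  leading term q: no divisor's leading term divides it; move ⅖q to the remainder.
  leading term 1: no divisor's leading term divides it; move 8/5 to the remainder.
  remainder ⅖q + 8/5 ≠ 0; add h_5 = ⅖q + 8/5 to the basis.

The other S-polynomials (S(f_2,f_3), S(f_1,h_4), S(f_2,h_4), S(f_3,h_4), S(f_1,h_5), S(f_2,h_5), S(f_3,h_5), S(h_4,h_5)) all reduce to 0 modulo the current basis, so we have a Gröbner basis.
Inter-reduce: drop elements whose leading term is divisible by another's, tail-reduce, and make monic.
Reduced Gröbner basis: {p, q + 4}.

A lex Gröbner basis eliminates variables successively. Here q + 4 depends only on q, with roots {-4}; lifting each root through the earlier basis elements recovers the full solutions.
  q = -4: the earlier basis element becomes p = 0, giving p = 0 — point (0, -4).
Each listed point satisfies every original equation (direct substitution).

{(0, -4)}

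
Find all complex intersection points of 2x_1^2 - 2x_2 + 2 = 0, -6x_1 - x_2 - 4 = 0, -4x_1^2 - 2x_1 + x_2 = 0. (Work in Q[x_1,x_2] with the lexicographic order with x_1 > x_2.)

{(-1, 2)}

Compute a lex Gröbner basis by Buchberger's algorithm.
f_1 = 2x_1^2 - 2x_2 + 2, LT = x_1^2.
f_2 = -6x_1 - x_2 - 4, LT = x_1.
f_3 = -4x_1^2 - 2x_1 + x_2, LT = x_1^2.

S(f_1,f_2): lcm = x_1^2. S = -1/6x_1x_2 - 2/3x_1 - x_2 + 1.
  reduce S modulo (f_1, f_2, f_3):
  remainder 1/36x_2^2 - 7/9x_2 + 13/9 ≠ 0; add h_4 = 1/36x_2^2 - 7/9x_2 + 13/9 to the basis.

S(f_1,f_3): lcm = x_1^2. S = -1/2x_1 - 3/4x_2 + 1.
  reduce S modulo (f_1, f_2, f_3, h_4):
  remainder -2/3x_2 + 4/3 ≠ 0; add h_5 = -2/3x_2 + 4/3 to the basis.

The other S-polynomials (S(f_2,f_3), S(f_1,h_4), S(f_2,h_4), S(f_3,h_4), S(f_1,h_5), S(f_2,h_5), S(f_3,h_5), S(h_4,h_5)) all reduce to 0 modulo the current basis, so we have a Gröbner basis.
Inter-reduce: drop elements whose leading term is divisible by another's, tail-reduce, and make monic.
Reduced Gröbner basis: {x_1 + 1, x_2 - 2}.

Elimination: the polynomial x_2 - 2 lies in the elimination ideal for x_2, so x_2 ∈ {2}. For each such x_2, the remaining basis elements (now univariate) give the rest of the solution.
  x_2 = 2: the earlier basis element becomes x_1 + 1 = 0, giving x_1 = -1 — point (-1, 2).
This is the nonlinear analogue of row-reducing a linear system.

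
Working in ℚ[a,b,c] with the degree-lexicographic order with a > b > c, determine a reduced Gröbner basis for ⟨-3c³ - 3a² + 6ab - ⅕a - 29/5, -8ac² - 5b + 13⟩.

G = {a³ - 2a²b + 1/15a² - ⅝bc + 29/15a + 13/8c, ac² + ⅝b - 13/8, c³ + a² - 2ab + 1/15a + 29/15}

f_1 = -3c³ - 3a² + 6ab - ⅕a - 29/5, LT = c³.
f_2 = -8ac² - 5b + 13, LT = ac².

S(f_1,f_2): lcm = ac³. S = a³ - 2a²b + 1/15a² - ⅝bc + 29/15a + 13/8c.
  reduce S modulo (f_1, f_2):
  remainder a³ - 2a²b + 1/15a² - ⅝bc + 29/15a + 13/8c ≠ 0; add g_3 = a³ - 2a²b + 1/15a² - ⅝bc + 29/15a + 13/8c to the basis.

The other S-polynomials (S(f_1,g_3), S(f_2,g_3)) all reduce to 0 modulo the current basis, so we have a Gröbner basis.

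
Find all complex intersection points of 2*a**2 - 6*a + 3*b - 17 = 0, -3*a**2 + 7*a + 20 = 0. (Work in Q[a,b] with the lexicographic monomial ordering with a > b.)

Compute a lex Gröbner basis by Buchberger's algorithm.
f_1 = 2*a**2 - 6*a + 3*b - 17, LT = a**2.
f_2 = -3*a**2 + 7*a + 20, LT = a**2.

S(f_1,f_2): lcm = a**2. S = -2/3*a + 3/2*b - 11/6.
  leading term a: no divisor's leading term divides it; move -2/3*a to the remainder.
  leading term b: no divisor's leading term divides it; move 3/2*b to the remainder.
  leading term 1: no divisor's leading term divides it; move -11/6 to the remainder.
  remainder -2/3*a + 3/2*b - 11/6 ≠ 0; add h_3 = -2/3*a + 3/2*b - 11/6 to the basis.

S(f_1,h_3): lcm = a**2. S = 9/4*a*b - 23/4*a + 3/2*b - 17/2.
  leading term a*b: subtract (-27/8*b)·h_3 from 9/4*a*b - 23/4*a + 3/2*b - 17/2 → -23/4*a + 81/16*b**2 - 75/16*b - 17/2
  leading term a: subtract (69/8)·h_3 from -23/4*a + 81/16*b**2 - 75/16*b - 17/2 → 81/16*b**2 - 141/8*b + 117/16
  leading term b**2: no divisor's leading term divides it; move 81/16*b**2 to the remainder.
  leading term b: no divisor's leading term divides it; move -141/8*b to the remainder.
  leading term 1: no divisor's leading term divides it; move 117/16 to the remainder.
  remainder 81/16*b**2 - 141/8*b + 117/16 ≠ 0; add h_4 = 81/16*b**2 - 141/8*b + 117/16 to the basis.

S(f_2,h_3): lcm = a**2. S = 9/4*a*b - 61/12*a - 20/3.
  leading term a*b: subtract (-27/8*b)·h_3 from 9/4*a*b - 61/12*a - 20/3 → -61/12*a + 81/16*b**2 - 99/16*b - 20/3
  leading term a: subtract (61/8)·h_3 from -61/12*a + 81/16*b**2 - 99/16*b - 20/3 → 81/16*b**2 - 141/8*b + 117/16
  leading term b**2: subtract (1)·h_4 from 81/16*b**2 - 141/8*b + 117/16 → 0
  remainder 0.

S(f_1,h_4): leading monomials are coprime, so the S-polynomial reduces to 0 (Buchberger's first criterion).
S(f_2,h_4): leading monomials are coprime, so the S-polynomial reduces to 0 (Buchberger's first criterion).
S(h_3,h_4): leading monomials are coprime, so the S-polynomial reduces to 0 (Buchberger's first criterion).
Every S-polynomial of the final basis reduces to 0, so we have a Gröbner basis.
Inter-reduce: drop elements whose leading term is divisible by another's, tail-reduce, and make monic.
Reduced Gröbner basis: {a - 9/4*b + 11/4, b**2 - 94/27*b + 13/9}.

Since the basis is lex-ordered, b**2 - 94/27*b + 13/9 is univariate in b. Its roots are {13/27, 3}. Back-substituting each root into the other basis elements fixes the other coordinates.
  b = 13/27: the earlier basis element becomes a + 5/3 = 0, giving a = -5/3 — point (-5/3, 13/27).
  b = 3: the earlier basis element becomes a - 4 = 0, giving a = 4 — point (4, 3).
Substituting each solution back into the original system confirms all equations vanish.

{(-5/3, 13/27), (4, 3)}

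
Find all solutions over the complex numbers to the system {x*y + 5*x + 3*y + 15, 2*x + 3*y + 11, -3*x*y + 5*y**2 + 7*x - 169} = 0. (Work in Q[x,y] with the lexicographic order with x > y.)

Compute a lex Gröbner basis by Buchberger's algorithm.
f_1 = x*y + 5*x + 3*y + 15, LT = x*y.
f_2 = 2*x + 3*y + 11, LT = x.
f_3 = -3*x*y + 7*x + 5*y**2 - 169, LT = x*y.

S(f_1,f_2): lcm = x*y. S = 5*x - 3/2*y**2 - 5/2*y + 15.
  reduce S modulo (f_1, f_2, f_3):
  remainder -3/2*y**2 - 10*y - 25/2 ≠ 0; add h_4 = -3/2*y**2 - 10*y - 25/2 to the basis.

S(f_1,f_3): lcm = x*y. S = 22/3*x + 5/3*y**2 + 3*y - 124/3.
  reduce S modulo (f_1, f_2, f_3, h_4):
  remainder -172/9*y - 860/9 ≠ 0; add h_5 = -172/9*y - 860/9 to the basis.

The other S-polynomials (S(f_2,f_3), S(f_1,h_4), S(f_2,h_4), S(f_3,h_4), S(f_1,h_5), S(f_2,h_5), S(f_3,h_5), S(h_4,h_5)) all reduce to 0 modulo the current basis, so we have a Gröbner basis.
Inter-reduce: drop elements whose leading term is divisible by another's, tail-reduce, and make monic.
Reduced Gröbner basis: {x - 2, y + 5}.

The lex basis is triangular: the last element involves only y. Solving y + 5 = 0 gives y ∈ {-5}; substituting each value into the earlier elements determines the remaining variables.
  y = -5: the earlier basis element becomes x - 2 = 0, giving x = 2 — point (2, -5).

{(2, -5)}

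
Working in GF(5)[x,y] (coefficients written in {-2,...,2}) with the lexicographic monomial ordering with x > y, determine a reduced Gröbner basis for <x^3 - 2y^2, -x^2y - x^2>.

f_1 = x^3 - 2y^2, LT = x^3.
f_2 = -x^2y - x^2, LT = x^2y.

S(f_1,f_2): lcm = x^3y. S = -x^3 - 2y^3.
  leading term x^3: subtract (-1)·f_1 from -x^3 - 2y^3 → -2y^3 - 2y^2
  leading term y^3: no divisor's leading term divides it; move -2y^3 to the remainder.
  leading term y^2: no divisor's leading term divides it; move -2y^2 to the remainder.
  remainder -2y^3 - 2y^2 ≠ 0; add g_3 = -2y^3 - 2y^2 to the basis.

The other S-polynomials (S(f_1,g_3), S(f_2,g_3)) all reduce to 0 modulo the current basis, so we have a Gröbner basis.

G = {x^3 - 2y^2, x^2y + x^2, y^3 + y^2}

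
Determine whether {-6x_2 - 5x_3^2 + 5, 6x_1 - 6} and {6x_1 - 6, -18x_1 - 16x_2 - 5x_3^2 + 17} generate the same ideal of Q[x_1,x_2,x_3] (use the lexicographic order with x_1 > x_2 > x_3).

No, the ideals differ.

For a fixed monomial order, each ideal has a unique reduced Gröbner basis; comparing bases decides equality.
Buchberger on the first generating set:
f_1 = -6x_2 - 5x_3^2 + 5, LT = x_2.
f_2 = 6x_1 - 6, LT = x_1.

The S-polynomials (S(f_1,f_2)) all reduce to 0 modulo the current basis, so we have a Gröbner basis.
Inter-reduce: drop elements whose leading term is divisible by another's, tail-reduce, and make monic.
Reduced Gröbner basis: {x_1 - 1, x_2 + 5/6x_3^2 - 5/6}.

Buchberger on the second generating set:
h_1 = 6x_1 - 6, LT = x_1.
h_2 = -18x_1 - 16x_2 - 5x_3^2 + 17, LT = x_1.

S(h_1,h_2): lcm = x_1. S = -8/9x_2 - 5/18x_3^2 - 1/18.
  leading term x_2: no divisor's leading term divides it; move -8/9x_2 to the remainder.
  leading term x_3^2: no divisor's leading term divides it; move -5/18x_3^2 to the remainder.
  leading term 1: no divisor's leading term divides it; move -1/18 to the remainder.
  remainder -8/9x_2 - 5/18x_3^2 - 1/18 ≠ 0; add k_3 = -8/9x_2 - 5/18x_3^2 - 1/18 to the basis.

The other S-polynomials (S(h_1,k_3), S(h_2,k_3)) all reduce to 0 modulo the current basis, so we have a Gröbner basis.
Inter-reduce: drop elements whose leading term is divisible by another's, tail-reduce, and make monic.
Reduced Gröbner basis: {x_1 - 1, x_2 + 5/16x_3^2 + 1/16}.

Since the reduced bases disagree, the two ideals are not the same.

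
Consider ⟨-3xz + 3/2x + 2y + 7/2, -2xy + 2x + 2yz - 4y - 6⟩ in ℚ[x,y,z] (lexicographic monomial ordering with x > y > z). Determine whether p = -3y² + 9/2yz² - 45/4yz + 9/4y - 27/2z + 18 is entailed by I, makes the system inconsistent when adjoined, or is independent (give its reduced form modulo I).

Adjoining -3y² + 9/2yz² - 45/4yz + 9/4y - 27/2z + 18 makes the ideal the whole ring: the system is inconsistent.

First compute the reduced Gröbner basis of I by Buchberger's algorithm.
f_1 = -3xz + 3/2x + 2y + 7/2, LT = xz.
f_2 = -2xy + 2x + 2yz - 4y - 6, LT = xy.

S(f_1,f_2): lcm = xyz. S = -½xy + xz - ⅔y² + yz² - 2yz - 7/6y - 3z.
  leading term xy: subtract (¼)·f_2 from -½xy + xz - ⅔y² + yz² - 2yz - 7/6y - 3z → xz - ½x - ⅔y² + yz² - 5/2yz - ⅙y - 3z + 3/2
  leading term xz: subtract (-⅓)·f_1 from xz - ½x - ⅔y² + yz² - 5/2yz - ⅙y - 3z + 3/2 → -⅔y² + yz² - 5/2yz + ½y - 3z + 8/3
  leading term y²: no divisor's leading term divides it; move -⅔y² to the remainder.
  leading term yz²: no divisor's leading term divides it; move yz² to the remainder.
  leading term yz: no divisor's leading term divides it; move -5/2yz to the remainder.
  leading term y: no divisor's leading term divides it; move ½y to the remainder.
  leading term z: no divisor's leading term divides it; move -3z to the remainder.
  leading term 1: no divisor's leading term divides it; move 8/3 to the remainder.
  remainder -⅔y² + yz² - 5/2yz + ½y - 3z + 8/3 ≠ 0; add h_3 = -⅔y² + yz² - 5/2yz + ½y - 3z + 8/3 to the basis.

S(f_1,h_3): leading monomials are coprime, so the S-polynomial reduces to 0 (Buchberger's first criterion).
S(f_2,h_3): lcm = xy². S = 3/2xyz² - 15/4xyz - ¼xy - 9/2xz + 4x - y²z + 2y² + 3y.
  leading term xyz²: subtract (-½yz)·f_1 from 3/2xyz² - 15/4xyz - ¼xy - 9/2xz + 4x - y²z + 2y² + 3y → -3xyz - ¼xy - 9/2xz + 4x + 2y² + 7/4yz + 3y
  leading term xyz: subtract (y)·f_1 from -3xyz - ¼xy - 9/2xz + 4x + 2y² + 7/4yz + 3y → -7/4xy - 9/2xz + 4x + 7/4yz - ½y
  leading term xy: subtract (⅞)·f_2 from -7/4xy - 9/2xz + 4x + 7/4yz - ½y → -9/2xz + 9/4x + 3y + 21/4
  leading term xz: subtract (3/2)·f_1 from -9/2xz + 9/4x + 3y + 21/4 → 0
  remainder 0.

Every S-polynomial of the final basis reduces to 0, so we have a Gröbner basis.
Inter-reduce: drop elements whose leading term is divisible by another's, tail-reduce, and make monic.
Reduced Gröbner basis: {xy - x - yz + 2y + 3, xz - ½x - ⅔y - 7/6, y² - 3/2yz² + 15/4yz - ¾y + 9/2z - 4}.
Label its elements g_1 = xy - x - yz + 2y + 3, g_2 = xz - ½x - ⅔y - 7/6, g_3 = y² - 3/2yz² + 15/4yz - ¾y + 9/2z - 4.

Reduce p = -3y² + 9/2yz² - 45/4yz + 9/4y - 27/2z + 18 modulo G:
  leading term y²: subtract (-3)·g_3 from -3y² + 9/2yz² - 45/4yz + 9/4y - 27/2z + 18 → 6
  leading term 1: no divisor's leading term divides it; move 6 to the remainder.
  normal form = 6.
The normal form is nonzero, so p ∉ I. Since p minus its normal form lies in I, I + (p) = I + (r) where r = 6; decide whether this ideal is the whole ring.
Here r = 6 is a nonzero constant, hence a unit: 1 ∈ I + (p), the Gröbner basis of I + (p) is {1}, and the enlarged system has no common solution — adjoining p is inconsistent.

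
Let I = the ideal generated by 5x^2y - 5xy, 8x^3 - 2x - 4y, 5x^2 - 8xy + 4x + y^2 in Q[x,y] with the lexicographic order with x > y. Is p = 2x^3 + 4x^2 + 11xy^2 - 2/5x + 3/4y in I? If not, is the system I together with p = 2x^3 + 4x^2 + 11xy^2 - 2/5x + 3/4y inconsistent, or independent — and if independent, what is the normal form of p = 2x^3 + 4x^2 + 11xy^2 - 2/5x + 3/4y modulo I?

First compute the reduced Gröbner basis of I by Buchberger's algorithm.
f_1 = 5x^2y - 5xy, LT = x^2y.
f_2 = 8x^3 - 2x - 4y, LT = x^3.
f_3 = 5x^2 - 8xy + 4x + y^2, LT = x^2.

S(f_1,f_2): lcm = x^3y. S = -x^2y + 1/4xy + 1/2y^2.
  reduce S modulo (f_1, f_2, f_3):
  remainder -3/4xy + 1/2y^2 ≠ 0; add h_4 = -3/4xy + 1/2y^2 to the basis.

S(f_1,f_3): lcm = x^2y. S = 8/5xy^2 - 9/5xy - 1/5y^3.
  reduce S modulo (f_1, f_2, f_3, h_4):
  remainder 13/15y^3 - 6/5y^2 ≠ 0; add h_5 = 13/15y^3 - 6/5y^2 to the basis.

S(f_2,f_3): lcm = x^3. S = 8/5x^2y - 4/5x^2 - 1/5xy^2 - 1/4x - 1/2y.
  reduce S modulo (f_1, f_2, f_3, h_4, h_5):
  remainder 39/100x + 184/975y^2 - 1/2y ≠ 0; add h_6 = 39/100x + 184/975y^2 - 1/2y to the basis.

S(f_1,h_4): lcm = x^2y. S = 2/3xy^2 - xy.
  reduce S modulo (f_1, f_2, f_3, h_4, h_5, h_6):
  remainder -2/39y^2 ≠ 0; add h_7 = -2/39y^2 to the basis.

S(f_2,h_6): lcm = x^3. S = -736/1521x^2y^2 + 50/39x^2y - 1/4x - 1/2y.
  reduce S modulo (f_1, f_2, f_3, h_4, h_5, h_6, h_7):
  remainder -32/39y ≠ 0; add h_8 = -32/39y to the basis.

The other S-polynomials (S(f_2,h_4), S(f_3,h_4), S(f_1,h_5), S(f_2,h_5), S(f_3,h_5), S(h_4,h_5), S(f_1,h_6), S(f_3,h_6), S(h_4,h_6), S(h_5,h_6), S(f_1,h_7), S(f_2,h_7), S(f_3,h_7), S(h_4,h_7), S(h_5,h_7), S(h_6,h_7), S(f_1,h_8), S(f_2,h_8), S(f_3,h_8), S(h_4,h_8), S(h_5,h_8), S(h_6,h_8), S(h_7,h_8)) all reduce to 0 modulo the current basis, so we have a Gröbner basis.
Inter-reduce: drop elements whose leading term is divisible by another's, tail-reduce, and make monic.
Reduced Gröbner basis: {x, y}.
Label its elements g_1 = x, g_2 = y.

Reduce p = 2x^3 + 4x^2 + 11xy^2 - 2/5x + 3/4y modulo G:
  leading term x^3: subtract (2x^2)·g_1 from 2x^3 + 4x^2 + 11xy^2 - 2/5x + 3/4y → 4x^2 + 11xy^2 - 2/5x + 3/4y
  leading term x^2: subtract (4x)·g_1 from 4x^2 + 11xy^2 - 2/5x + 3/4y → 11xy^2 - 2/5x + 3/4y
  leading term xy^2: subtract (11y^2)·g_1 from 11xy^2 - 2/5x + 3/4y → -2/5x + 3/4y
  leading term x: subtract (-2/5)·g_1 from -2/5x + 3/4y → 3/4y
  leading term y: subtract (3/4)·g_2 from 3/4y → 0
  normal form = 0.
Since the normal form is 0, p ∈ I.

2x^3 + 4x^2 + 11xy^2 - 2/5x + 3/4y lies in I (it reduces to 0).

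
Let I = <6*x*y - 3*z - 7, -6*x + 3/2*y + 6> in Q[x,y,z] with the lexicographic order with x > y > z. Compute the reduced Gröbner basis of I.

Buchberger's algorithm terminates because the ascending chain of leading-term ideals stabilizes.

f_1 = 6*x*y - 3*z - 7, LT = x*y.
f_2 = -6*x + 3/2*y + 6, LT = x.

S(f_1,f_2): lcm = x*y. S = 1/4*y**2 + y - 1/2*z - 7/6.
  leading term y**2: no divisor's leading term divides it; move 1/4*y**2 to the remainder.
  leading term y: no divisor's leading term divides it; move y to the remainder.
  leading term z: no divisor's leading term divides it; move -1/2*z to the remainder.
  leading term 1: no divisor's leading term divides it; move -7/6 to the remainder.
  remainder 1/4*y**2 + y - 1/2*z - 7/6 ≠ 0; add g_3 = 1/4*y**2 + y - 1/2*z - 7/6 to the basis.

The other S-polynomials (S(f_1,g_3), S(f_2,g_3)) all reduce to 0 modulo the current basis, so we have a Gröbner basis.
Inter-reduce: drop elements whose leading term is divisible by another's, tail-reduce, and make monic.

G = {x - 1/4*y - 1, y**2 + 4*y - 2*z - 14/3}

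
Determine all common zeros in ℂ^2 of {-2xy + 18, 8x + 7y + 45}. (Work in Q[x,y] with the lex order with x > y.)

{(-21/8, -24/7), (-3, -3)}

Compute a lex Gröbner basis by Buchberger's algorithm.
f_1 = -2xy + 18, LT = xy.
f_2 = 8x + 7y + 45, LT = x.

S(f_1,f_2): lcm = xy. S = -7/8y^2 - 45/8y - 9.
  reduce S modulo (f_1, f_2):
  remainder -7/8y^2 - 45/8y - 9 ≠ 0; add h_3 = -7/8y^2 - 45/8y - 9 to the basis.

The other S-polynomials (S(f_1,h_3), S(f_2,h_3)) all reduce to 0 modulo the current basis, so we have a Gröbner basis.
Inter-reduce: drop elements whose leading term is divisible by another's, tail-reduce, and make monic.
Reduced Gröbner basis: {x + 7/8y + 45/8, y^2 + 45/7y + 72/7}.

Since the basis is lex-ordered, y^2 + 45/7y + 72/7 is univariate in y. Its roots are {-24/7, -3}. Back-substituting each root into the other basis elements fixes the other coordinates.
  y = -24/7: the earlier basis element becomes x + 21/8 = 0, giving x = -21/8 — point (-21/8, -24/7).
  y = -3: the earlier basis element becomes x + 3 = 0, giving x = -3 — point (-3, -3).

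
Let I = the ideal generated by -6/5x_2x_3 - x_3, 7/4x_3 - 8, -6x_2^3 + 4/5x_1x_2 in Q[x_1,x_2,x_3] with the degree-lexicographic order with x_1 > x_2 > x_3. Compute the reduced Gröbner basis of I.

f_1 = -6/5x_2x_3 - x_3, LT = x_2x_3.
f_2 = 7/4x_3 - 8, LT = x_3.
f_3 = -6x_2^3 + 4/5x_1x_2, LT = x_2^3.

S(f_1,f_2): lcm = x_2x_3. S = 32/7x_2 + 5/6x_3.
  leading term x_2: no divisor's leading term divides it; move 32/7x_2 to the remainder.
  leading term x_3: subtract (10/21)·f_2 from 5/6x_3 → 80/21
  leading term 1: no divisor's leading term divides it; move 80/21 to the remainder.
  remainder 32/7x_2 + 80/21 ≠ 0; add g_4 = 32/7x_2 + 80/21 to the basis.

S(f_1,f_3): lcm = x_2^3x_3. S = 2/15x_1x_2x_3 + 5/6x_2^2x_3.
  leading term x_1x_2x_3: subtract (-1/9x_1)·f_1 from 2/15x_1x_2x_3 + 5/6x_2^2x_3 → 5/6x_2^2x_3 - 1/9x_1x_3
  leading term x_2^2x_3: subtract (-25/36x_2)·f_1 from 5/6x_2^2x_3 - 1/9x_1x_3 → -1/9x_1x_3 - 25/36x_2x_3
  leading term x_1x_3: subtract (-4/63x_1)·f_2 from -1/9x_1x_3 - 25/36x_2x_3 → -25/36x_2x_3 - 32/63x_1
  leading term x_2x_3: subtract (125/216)·f_1 from -25/36x_2x_3 - 32/63x_1 → -32/63x_1 + 125/216x_3
  leading term x_1: no divisor's leading term divides it; move -32/63x_1 to the remainder.
  leading term x_3: subtract (125/378)·f_2 from 125/216x_3 → 500/189
  leading term 1: no divisor's leading term divides it; move 500/189 to the remainder.
  remainder -32/63x_1 + 500/189 ≠ 0; add g_5 = -32/63x_1 + 500/189 to the basis.

The other S-polynomials (S(f_2,f_3), S(f_1,g_4), S(f_2,g_4), S(f_3,g_4), S(f_1,g_5), S(f_2,g_5), S(f_3,g_5), S(g_4,g_5)) all reduce to 0 modulo the current basis, so we have a Gröbner basis.
Inter-reduce: drop elements whose leading term is divisible by another's, tail-reduce, and make monic.

G = {x_1 - 125/24, x_2 + 5/6, x_3 - 32/7}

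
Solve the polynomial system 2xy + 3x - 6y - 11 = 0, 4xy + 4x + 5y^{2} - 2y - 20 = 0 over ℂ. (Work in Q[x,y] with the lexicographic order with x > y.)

Compute a lex Gröbner basis by Buchberger's algorithm.
f_1 = 2xy + 3x - 6y - 11, LT = xy.
f_2 = 4xy + 4x + 5y^{2} - 2y - 20, LT = xy.

S(f_1,f_2): lcm = xy. S = \tfrac{1}{2}x - \tfrac{5}{4}y^{2} - \tfrac{5}{2}y - \tfrac{1}{2}.
  leading term x: no divisor's leading term divides it; move \tfrac{1}{2}x to the remainder.
  leading term y^{2}: no divisor's leading term divides it; move -\tfrac{5}{4}y^{2} to the remainder.
  leading term y: no divisor's leading term divides it; move -\tfrac{5}{2}y to the remainder.
  leading term 1: no divisor's leading term divides it; move -\tfrac{1}{2} to the remainder.
  remainder \tfrac{1}{2}x - \tfrac{5}{4}y^{2} - \tfrac{5}{2}y - \tfrac{1}{2} ≠ 0; add h_3 = \tfrac{1}{2}x - \tfrac{5}{4}y^{2} - \tfrac{5}{2}y - \tfrac{1}{2} to the basis.

S(f_1,h_3): lcm = xy. S = \tfrac{3}{2}x + \tfrac{5}{2}y^{3} + 5y^{2} - 2y - \tfrac{11}{2}.
  leading term x: subtract (3)·h_3 from \tfrac{3}{2}x + \tfrac{5}{2}y^{3} + 5y^{2} - 2y - \tfrac{11}{2} → \tfrac{5}{2}y^{3} + \tfrac{35}{4}y^{2} + \tfrac{11}{2}y - 4
  leading term y^{3}: no divisor's leading term divides it; move \tfrac{5}{2}y^{3} to the remainder.
  leading term y^{2}: no divisor's leading term divides it; move \tfrac{35}{4}y^{2} to the remainder.
  leading term y: no divisor's leading term divides it; move \tfrac{11}{2}y to the remainder.
  leading term 1: no divisor's leading term divides it; move -4 to the remainder.
  remainder \tfrac{5}{2}y^{3} + \tfrac{35}{4}y^{2} + \tfrac{11}{2}y - 4 ≠ 0; add h_4 = \tfrac{5}{2}y^{3} + \tfrac{35}{4}y^{2} + \tfrac{11}{2}y - 4 to the basis.

The other S-polynomials (S(f_2,h_3), S(f_1,h_4), S(f_2,h_4), S(h_3,h_4)) all reduce to 0 modulo the current basis, so we have a Gröbner basis.
Inter-reduce: drop elements whose leading term is divisible by another's, tail-reduce, and make monic.
Reduced Gröbner basis: {x - \tfrac{5}{2}y^{2} - 5y - 1, y^{3} + \tfrac{7}{2}y^{2} + \tfrac{11}{5}y - \tfrac{8}{5}}.

Since the basis is lex-ordered, y^{3} + \tfrac{7}{2}y^{2} + \tfrac{11}{5}y - \tfrac{8}{5} is univariate in y. Its roots are {-2, -3/4 + sqrt(545)/20, -sqrt(545)/20 - 3/4}. Back-substituting each root into the other basis elements fixes the other coordinates.
  y = -2: the earlier basis element becomes x - 1 = 0, giving x = 1 — point (1, -2).
  y = -3/4 + sqrt(545)/20: the earlier basis element becomes x - 33/16 - sqrt(545)/16 = 0, giving x = sqrt(545)/16 + 33/16 — point (sqrt(545)/16 + 33/16, -3/4 + sqrt(545)/20).
  y = -sqrt(545)/20 - 3/4: the earlier basis element becomes x - 33/16 + sqrt(545)/16 = 0, giving x = 33/16 - sqrt(545)/16 — point (33/16 - sqrt(545)/16, -sqrt(545)/20 - 3/4).
Check: every point annihilates each of the original generators.
A lex Gröbner basis triangularizes the system, enabling back-substitution.

{(1, -2), (sqrt(545)/16 + 33/16, -3/4 + sqrt(545)/20), (33/16 - sqrt(545)/16, -sqrt(545)/20 - 3/4)}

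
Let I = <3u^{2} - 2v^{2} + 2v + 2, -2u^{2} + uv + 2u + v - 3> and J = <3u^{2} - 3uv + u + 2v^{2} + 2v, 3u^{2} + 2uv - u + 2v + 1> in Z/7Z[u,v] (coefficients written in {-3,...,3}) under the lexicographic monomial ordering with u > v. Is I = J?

Two ideals are equal iff their reduced Gröbner bases coincide (the reduced basis is unique for a fixed ordering).
Buchberger on the first generating set:
f_1 = 3u^{2} - 2v^{2} + 2v + 2, LT = u^{2}.
f_2 = -2u^{2} + uv + 2u + v - 3, LT = u^{2}.

S(f_1,f_2): lcm = u^{2}. S = -3uv + u - 3v^{2} - 2.
  reduce S modulo (f_1, f_2):
  remainder -3uv + u - 3v^{2} - 2 ≠ 0; add g_3 = -3uv + u - 3v^{2} - 2 to the basis.

S(f_1,g_3): lcm = u^{2}v. S = -2u^{2} - uv^{2} - 3u - 3v^{3} + 3v^{2} + 3v.
  reduce S modulo (f_1, f_2, g_3):
  remainder -2v^{3} + 2v^{2} - 2v ≠ 0; add g_4 = -2v^{3} + 2v^{2} - 2v to the basis.

The other S-polynomials (S(f_2,g_3), S(f_1,g_4), S(f_2,g_4), S(g_3,g_4)) all reduce to 0 modulo the current basis, so we have a Gröbner basis.
Inter-reduce: drop elements whose leading term is divisible by another's, tail-reduce, and make monic.
Reduced Gröbner basis: {u^{2} - 3v^{2} + 3v + 3, uv + 2u + v^{2} + 3, v^{3} - v^{2} + v}.

Buchberger on the second generating set:
h_1 = 3u^{2} - 3uv + u + 2v^{2} + 2v, LT = u^{2}.
h_2 = 3u^{2} + 2uv - u + 2v + 1, LT = u^{2}.

S(h_1,h_2): lcm = u^{2}. S = 3uv + 3u + 3v^{2} + 2.
  reduce S modulo (h_1, h_2):
  remainder 3uv + 3u + 3v^{2} + 2 ≠ 0; add k_3 = 3uv + 3u + 3v^{2} + 2 to the basis.

S(h_1,k_3): lcm = u^{2}v. S = -u^{2} - 2uv^{2} - 2uv - 3u + 3v^{3} + 3v^{2}.
  reduce S modulo (h_1, h_2, k_3):
  remainder 3u - 2v^{3} + 2v + 3 ≠ 0; add k_4 = 3u - 2v^{3} + 2v + 3 to the basis.

S(h_1,k_4): lcm = u^{2}. S = 3uv^{3} + 3uv - 3u + 3v^{2} + 3v.
  reduce S modulo (h_1, h_2, k_3, k_4):
  remainder -3v^{4} - 3v^{3} + 2v^{2} - 3v - 2 ≠ 0; add k_5 = -3v^{4} - 3v^{3} + 2v^{2} - 3v - 2 to the basis.

The other S-polynomials (S(h_2,k_3), S(h_2,k_4), S(k_3,k_4), S(h_1,k_5), S(h_2,k_5), S(k_3,k_5), S(k_4,k_5)) all reduce to 0 modulo the current basis, so we have a Gröbner basis.
Inter-reduce: drop elements whose leading term is divisible by another's, tail-reduce, and make monic.
Reduced Gröbner basis: {u - 3v^{3} + 3v + 1, v^{4} + v^{3} - 3v^{2} + v + 3}.

Since the reduced bases disagree, the two ideals are not the same.

No, the ideals differ.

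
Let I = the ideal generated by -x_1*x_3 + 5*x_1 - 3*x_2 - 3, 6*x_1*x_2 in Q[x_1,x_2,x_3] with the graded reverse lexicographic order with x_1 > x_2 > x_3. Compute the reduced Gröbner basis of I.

G = {x_1*x_2, x_2**2 + x_2, x_1*x_3 - 5*x_1 + 3*x_2 + 3}

This is the nonlinear analogue of row-reducing a linear system.

f_1 = -x_1*x_3 + 5*x_1 - 3*x_2 - 3, LT = x_1*x_3.
f_2 = 6*x_1*x_2, LT = x_1*x_2.

S(f_1,f_2): lcm = x_1*x_2*x_3. S = -5*x_1*x_2 + 3*x_2**2 + 3*x_2.
  leading term x_1*x_2: subtract (-5/6)·f_2 from -5*x_1*x_2 + 3*x_2**2 + 3*x_2 → 3*x_2**2 + 3*x_2
  leading term x_2**2: no divisor's leading term divides it; move 3*x_2**2 to the remainder.
  leading term x_2: no divisor's leading term divides it; move 3*x_2 to the remainder.
  remainder 3*x_2**2 + 3*x_2 ≠ 0; add g_3 = 3*x_2**2 + 3*x_2 to the basis.

The other S-polynomials (S(f_1,g_3), S(f_2,g_3)) all reduce to 0 modulo the current basis, so we have a Gröbner basis.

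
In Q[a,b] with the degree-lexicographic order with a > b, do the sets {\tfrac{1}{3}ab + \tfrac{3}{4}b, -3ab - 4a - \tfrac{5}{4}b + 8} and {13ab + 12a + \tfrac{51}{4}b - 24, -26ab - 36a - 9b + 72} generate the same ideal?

Yes, the ideals are equal.

Equality of ideals is decidable: compute both reduced Gröbner bases (unique for the ordering) and check whether they agree.
Buchberger on the first generating set:
f_1 = \tfrac{1}{3}ab + \tfrac{3}{4}b, LT = ab.
f_2 = -3ab - 4a - \tfrac{5}{4}b + 8, LT = ab.

S(f_1,f_2): lcm = ab. S = -\tfrac{4}{3}a + \tfrac{11}{6}b + \tfrac{8}{3}.
  reduce S modulo (f_1, f_2):
  remainder -\tfrac{4}{3}a + \tfrac{11}{6}b + \tfrac{8}{3} ≠ 0; add g_3 = -\tfrac{4}{3}a + \tfrac{11}{6}b + \tfrac{8}{3} to the basis.

S(f_1,g_3): lcm = ab. S = \tfrac{11}{8}b^{2} + \tfrac{17}{4}b.
  reduce S modulo (f_1, f_2, g_3):
  remainder \tfrac{11}{8}b^{2} + \tfrac{17}{4}b ≠ 0; add g_4 = \tfrac{11}{8}b^{2} + \tfrac{17}{4}b to the basis.

The other S-polynomials (S(f_2,g_3), S(f_1,g_4), S(f_2,g_4), S(g_3,g_4)) all reduce to 0 modulo the current basis, so we have a Gröbner basis.
Inter-reduce: drop elements whose leading term is divisible by another's, tail-reduce, and make monic.
Reduced Gröbner basis: {b^{2} + \tfrac{34}{11}b, a - \tfrac{11}{8}b - 2}.

Buchberger on the second generating set:
h_1 = 13ab + 12a + \tfrac{51}{4}b - 24, LT = ab.
h_2 = -26ab - 36a - 9b + 72, LT = ab.

S(h_1,h_2): lcm = ab. S = -\tfrac{6}{13}a + \tfrac{33}{52}b + \tfrac{12}{13}.
  reduce S modulo (h_1, h_2):
  remainder -\tfrac{6}{13}a + \tfrac{33}{52}b + \tfrac{12}{13} ≠ 0; add k_3 = -\tfrac{6}{13}a + \tfrac{33}{52}b + \tfrac{12}{13} to the basis.

S(h_1,k_3): lcm = ab. S = \tfrac{11}{8}b^{2} + \tfrac{12}{13}a + \tfrac{155}{52}b - \tfrac{24}{13}.
  reduce S modulo (h_1, h_2, k_3):
  remainder \tfrac{11}{8}b^{2} + \tfrac{17}{4}b ≠ 0; add k_4 = \tfrac{11}{8}b^{2} + \tfrac{17}{4}b to the basis.

The other S-polynomials (S(h_2,k_3), S(h_1,k_4), S(h_2,k_4), S(k_3,k_4)) all reduce to 0 modulo the current basis, so we have a Gröbner basis.
Inter-reduce: drop elements whose leading term is divisible by another's, tail-reduce, and make monic.
Reduced Gröbner basis: {b^{2} + \tfrac{34}{11}b, a - \tfrac{11}{8}b - 2}.

Same reduced basis, so the two generating sets span the same ideal.
The same test decides containment: I ⊆ J iff every generator of I reduces to 0 modulo a Gröbner basis of J.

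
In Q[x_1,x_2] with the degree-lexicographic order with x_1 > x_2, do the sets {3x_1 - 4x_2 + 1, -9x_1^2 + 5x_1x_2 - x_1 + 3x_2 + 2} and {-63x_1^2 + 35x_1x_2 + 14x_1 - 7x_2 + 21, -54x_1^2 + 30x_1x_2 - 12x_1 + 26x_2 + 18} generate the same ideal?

Since reduced Gröbner bases are canonical representatives of ideals under a given ordering, it suffices to compute and compare them.
Buchberger on the first generating set:
f_1 = 3x_1 - 4x_2 + 1, LT = x_1.
f_2 = -9x_1^2 + 5x_1x_2 - x_1 + 3x_2 + 2, LT = x_1^2.

S(f_1,f_2): lcm = x_1^2. S = -7/9x_1x_2 + 2/9x_1 + 1/3x_2 + 2/9.
  reduce S modulo (f_1, f_2):
  remainder -28/27x_2^2 + 8/9x_2 + 4/27 ≠ 0; add g_3 = -28/27x_2^2 + 8/9x_2 + 4/27 to the basis.

The other S-polynomials (S(f_1,g_3), S(f_2,g_3)) all reduce to 0 modulo the current basis, so we have a Gröbner basis.
Inter-reduce: drop elements whose leading term is divisible by another's, tail-reduce, and make monic.
Reduced Gröbner basis: {x_2^2 - 6/7x_2 - 1/7, x_1 - 4/3x_2 + 1/3}.

Buchberger on the second generating set:
h_1 = -63x_1^2 + 35x_1x_2 + 14x_1 - 7x_2 + 21, LT = x_1^2.
h_2 = -54x_1^2 + 30x_1x_2 - 12x_1 + 26x_2 + 18, LT = x_1^2.

S(h_1,h_2): lcm = x_1^2. S = -4/9x_1 + 16/27x_2.
  reduce S modulo (h_1, h_2):
  remainder -4/9x_1 + 16/27x_2 ≠ 0; add k_3 = -4/9x_1 + 16/27x_2 to the basis.

S(h_1,k_3): lcm = x_1^2. S = 7/9x_1x_2 - 2/9x_1 + 1/9x_2 - 1/3.
  reduce S modulo (h_1, h_2, k_3):
  remainder 28/27x_2^2 - 5/27x_2 - 1/3 ≠ 0; add k_4 = 28/27x_2^2 - 5/27x_2 - 1/3 to the basis.

The other S-polynomials (S(h_2,k_3), S(h_1,k_4), S(h_2,k_4), S(k_3,k_4)) all reduce to 0 modulo the current basis, so we have a Gröbner basis.
Inter-reduce: drop elements whose leading term is divisible by another's, tail-reduce, and make monic.
Reduced Gröbner basis: {x_2^2 - 5/28x_2 - 9/28, x_1 - 4/3x_2}.

The bases are distinct; the ideals are different.
The same test decides containment: I ⊆ J iff every generator of I reduces to 0 modulo a Gröbner basis of J.

No, the ideals differ.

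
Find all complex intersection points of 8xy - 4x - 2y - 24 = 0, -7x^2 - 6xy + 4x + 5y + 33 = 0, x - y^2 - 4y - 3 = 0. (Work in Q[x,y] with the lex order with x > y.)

{(-1, -2)}

Compute a lex Gröbner basis by Buchberger's algorithm.
f_1 = 8xy - 4x - 2y - 24, LT = xy.
f_2 = -7x^2 - 6xy + 4x + 5y + 33, LT = x^2.
f_3 = x - y^2 - 4y - 3, LT = x.

S(f_1,f_2): lcm = x^2y. S = -1/2x^2 - 6/7xy^2 + 9/28xy - 3x + 5/7y^2 + 33/7y.
  leading term x^2: subtract (1/14)·f_2 from -1/2x^2 - 6/7xy^2 + 9/28xy - 3x + 5/7y^2 + 33/7y → -6/7xy^2 + 3/4xy - 23/7x + 5/7y^2 + 61/14y - 33/14
  leading term xy^2: subtract (-3/28y)·f_1 from -6/7xy^2 + 3/4xy - 23/7x + 5/7y^2 + 61/14y - 33/14 → 9/28xy - 23/7x + 1/2y^2 + 25/14y - 33/14
  leading term xy: subtract (9/224)·f_1 from 9/28xy - 23/7x + 1/2y^2 + 25/14y - 33/14 → -25/8x + 1/2y^2 + 209/112y - 39/28
  leading term x: subtract (-25/8)·f_3 from -25/8x + 1/2y^2 + 209/112y - 39/28 → -21/8y^2 - 1191/112y - 603/56
  leading term y^2: no divisor's leading term divides it; move -21/8y^2 to the remainder.
  leading term y: no divisor's leading term divides it; move -1191/112y to the remainder.
  leading term 1: no divisor's leading term divides it; move -603/56 to the remainder.
  remainder -21/8y^2 - 1191/112y - 603/56 ≠ 0; add h_4 = -21/8y^2 - 1191/112y - 603/56 to the basis.

S(f_1,f_3): lcm = xy. S = -1/2x + y^3 + 4y^2 + 11/4y - 3.
  leading term x: subtract (-1/2)·f_3 from -1/2x + y^3 + 4y^2 + 11/4y - 3 → y^3 + 7/2y^2 + 3/4y - 9/2
  leading term y^3: subtract (-8/21y)·h_4 from y^3 + 7/2y^2 + 3/4y - 9/2 → -27/49y^2 - 657/196y - 9/2
  leading term y^2: subtract (72/343)·h_4 from -27/49y^2 - 657/196y - 9/2 → -10755/9604y - 10755/4802
  leading term y: no divisor's leading term divides it; move -10755/9604y to the remainder.
  leading term 1: no divisor's leading term divides it; move -10755/4802 to the remainder.
  remainder -10755/9604y - 10755/4802 ≠ 0; add h_5 = -10755/9604y - 10755/4802 to the basis.

S(f_2,f_3): lcm = x^2. S = xy^2 + 34/7xy + 17/7x - 5/7y - 33/7.
  leading term xy^2: subtract (1/8y)·f_1 from xy^2 + 34/7xy + 17/7x - 5/7y - 33/7 → 75/14xy + 17/7x + 1/4y^2 + 16/7y - 33/7
  leading term xy: subtract (75/112)·f_1 from 75/14xy + 17/7x + 1/4y^2 + 16/7y - 33/7 → 143/28x + 1/4y^2 + 29/8y + 159/14
  leading term x: subtract (143/28)·f_3 from 143/28x + 1/4y^2 + 29/8y + 159/14 → 75/14y^2 + 1347/56y + 747/28
  leading term y^2: subtract (-100/49)·h_4 from 75/14y^2 + 1347/56y + 747/28 → 6453/2744y + 6453/1372
  leading term y: subtract (-21/10)·h_5 from 6453/2744y + 6453/1372 → 0
  remainder 0.

S(f_1,h_4): lcm = xy^2. S = -223/49xy - 201/49x - 1/4y^2 - 3y.
  leading term xy: subtract (-223/392)·f_1 from -223/49xy - 201/49x - 1/4y^2 - 3y → -625/98x - 1/4y^2 - 811/196y - 669/49
  leading term x: subtract (-625/98)·f_3 from -625/98x - 1/4y^2 - 811/196y - 669/49 → -1299/196y^2 - 5811/196y - 459/14
  leading term y^2: subtract (866/343)·h_4 from -1299/196y^2 - 5811/196y - 459/14 → -53775/19208y - 53775/9604
  leading term y: subtract (5/2)·h_5 from -53775/19208y - 53775/9604 → 0
  remainder 0.

S(f_2,h_4): leading monomials are coprime, so the S-polynomial reduces to 0 (Buchberger's first criterion).
S(f_3,h_4): leading monomials are coprime, so the S-polynomial reduces to 0 (Buchberger's first criterion).
S(f_1,h_5): lcm = xy. S = -5/2x - 1/4y - 3.
  leading term x: subtract (-5/2)·f_3 from -5/2x - 1/4y - 3 → -5/2y^2 - 41/4y - 21/2
  leading term y^2: subtract (20/21)·h_4 from -5/2y^2 - 41/4y - 21/2 → -6/49y - 12/49
  leading term y: subtract (392/3585)·h_5 from -6/49y - 12/49 → 0
  remainder 0.

S(f_2,h_5): leading monomials are coprime, so the S-polynomial reduces to 0 (Buchberger's first criterion).
S(f_3,h_5): leading monomials are coprime, so the S-polynomial reduces to 0 (Buchberger's first criterion).
S(h_4,h_5): lcm = y^2. S = 201/98y + 201/49.
  leading term y: subtract (-6566/3585)·h_5 from 201/98y + 201/49 → 0
  remainder 0.

Every S-polynomial of the final basis reduces to 0, so we have a Gröbner basis.
Inter-reduce: drop elements whose leading term is divisible by another's, tail-reduce, and make monic.
Reduced Gröbner basis: {x + 1, y + 2}.

Elimination: the polynomial y + 2 lies in the elimination ideal for y, so y ∈ {-2}. For each such y, the remaining basis elements (now univariate) give the rest of the solution.
  y = -2: the earlier basis element becomes x + 1 = 0, giving x = -1 — point (-1, -2).
Check: every point annihilates each of the original generators.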